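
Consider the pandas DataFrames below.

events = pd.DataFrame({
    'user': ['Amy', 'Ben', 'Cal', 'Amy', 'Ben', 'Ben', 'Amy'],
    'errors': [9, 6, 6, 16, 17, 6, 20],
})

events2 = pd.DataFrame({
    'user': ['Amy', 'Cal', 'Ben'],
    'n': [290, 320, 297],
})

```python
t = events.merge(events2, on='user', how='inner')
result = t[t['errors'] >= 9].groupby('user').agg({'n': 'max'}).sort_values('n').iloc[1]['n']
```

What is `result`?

merge on 'user' (how='inner') → 7 rows:
  user  errors    n
0  Amy       9  290
1  Ben       6  297
2  Cal       6  320
3  Amy      16  290
4  Ben      17  297
5  Ben       6  297
6  Amy      20  290
filter rows where errors >= 9:
  user  errors    n
0  Amy       9  290
3  Amy      16  290
4  Ben      17  297
6  Amy      20  290
group by user, max of n:
        n
user     
Amy   290
Ben   297
sort by n:
        n
user     
Amy   290
Ben   297
Finally, value at position 1, column 'n' = 297.

297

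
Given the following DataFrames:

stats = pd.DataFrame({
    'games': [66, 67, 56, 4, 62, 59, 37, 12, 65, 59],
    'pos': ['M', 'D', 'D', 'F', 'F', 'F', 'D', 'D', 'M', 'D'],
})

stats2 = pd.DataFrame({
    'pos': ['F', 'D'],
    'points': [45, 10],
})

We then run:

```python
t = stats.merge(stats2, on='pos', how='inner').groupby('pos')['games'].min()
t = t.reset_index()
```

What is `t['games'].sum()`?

16

merge on 'pos' (how='inner') → 8 rows:
   games pos  points
0     67   D      10
1     56   D      10
2      4   F      45
3     62   F      45
4     59   F      45
5     37   D      10
6     12   D      10
7     59   D      10
group by pos, min of games:
pos
D    12
F     4
Name: games, dtype: int64
reset_index():
  pos  games
0   D     12
1   F      4
Hence 16.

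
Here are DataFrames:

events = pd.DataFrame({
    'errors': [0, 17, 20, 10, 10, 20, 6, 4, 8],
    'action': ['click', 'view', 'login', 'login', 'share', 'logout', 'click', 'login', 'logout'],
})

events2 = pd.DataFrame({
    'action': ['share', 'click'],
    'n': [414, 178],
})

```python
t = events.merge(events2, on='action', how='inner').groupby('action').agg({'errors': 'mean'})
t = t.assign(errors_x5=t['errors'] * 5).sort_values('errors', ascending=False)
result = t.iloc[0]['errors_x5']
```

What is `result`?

50.0

merge on 'action' (how='inner') → 3 rows:
   errors action    n
0       0  click  178
1      10  share  414
2       6  click  178
group by action, mean of errors:
        errors
action        
click      3.0
share     10.0
add column errors_x5 = t['errors'] * 5:
        errors  errors_x5
action                   
click      3.0       15.0
share     10.0       50.0
sort by errors descending:
        errors  errors_x5
action                   
share     10.0       50.0
click      3.0       15.0
Finally, value at position 0, column 'errors_x5' = 50.0.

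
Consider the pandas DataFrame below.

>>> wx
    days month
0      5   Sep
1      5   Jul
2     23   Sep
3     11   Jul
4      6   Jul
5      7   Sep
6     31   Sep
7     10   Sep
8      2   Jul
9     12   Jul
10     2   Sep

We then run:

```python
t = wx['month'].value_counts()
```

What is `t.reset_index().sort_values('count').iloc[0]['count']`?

value_counts of month:
month
Sep    6
Jul    5
Name: count, dtype: int64
reset_index():
  month  count
0   Sep      6
1   Jul      5
sort by count:
  month  count
1   Jul      5
0   Sep      6
So iloc[0]['count'] = 5.

5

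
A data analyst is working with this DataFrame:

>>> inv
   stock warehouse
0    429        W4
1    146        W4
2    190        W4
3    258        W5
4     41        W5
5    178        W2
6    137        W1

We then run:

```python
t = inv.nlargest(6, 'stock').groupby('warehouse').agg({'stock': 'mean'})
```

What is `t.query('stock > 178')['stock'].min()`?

255.0

take 6 rows with largest stock:
   stock warehouse
0    429        W4
3    258        W5
2    190        W4
5    178        W2
1    146        W4
6    137        W1
group by warehouse, mean of stock:
           stock
warehouse       
W1         137.0
W2         178.0
W4         255.0
W5         258.0
filter rows where stock > 178:
           stock
warehouse       
W4         255.0
W5         258.0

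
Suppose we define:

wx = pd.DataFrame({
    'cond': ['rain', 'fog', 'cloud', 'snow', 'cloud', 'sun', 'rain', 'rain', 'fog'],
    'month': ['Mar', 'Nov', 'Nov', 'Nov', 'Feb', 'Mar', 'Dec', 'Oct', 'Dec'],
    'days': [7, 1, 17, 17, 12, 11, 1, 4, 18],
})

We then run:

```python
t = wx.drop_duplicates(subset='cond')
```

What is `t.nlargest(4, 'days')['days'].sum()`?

drop duplicate cond (keep=first):
    cond month  days
0   rain   Mar     7
1    fog   Nov     1
2  cloud   Nov    17
3   snow   Nov    17
5    sun   Mar    11
take 4 rows with largest days:
    cond month  days
2  cloud   Nov    17
3   snow   Nov    17
5    sun   Mar    11
0   rain   Mar     7

52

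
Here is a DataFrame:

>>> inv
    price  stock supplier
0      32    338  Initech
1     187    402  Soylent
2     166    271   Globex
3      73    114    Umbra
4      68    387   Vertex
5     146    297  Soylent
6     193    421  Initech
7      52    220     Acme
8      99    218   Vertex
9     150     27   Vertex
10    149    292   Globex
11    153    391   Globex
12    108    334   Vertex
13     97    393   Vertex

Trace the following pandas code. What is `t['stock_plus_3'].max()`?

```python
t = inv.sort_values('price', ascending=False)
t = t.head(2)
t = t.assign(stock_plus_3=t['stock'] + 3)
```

sort by price descending:
    price  stock supplier
6     193    421  Initech
1     187    402  Soylent
2     166    271   Globex
11    153    391   Globex
9     150     27   Vertex
10    149    292   Globex
5     146    297  Soylent
12    108    334   Vertex
8      99    218   Vertex
13     97    393   Vertex
3      73    114    Umbra
4      68    387   Vertex
7      52    220     Acme
0      32    338  Initech
take first 2 rows:
   price  stock supplier
6    193    421  Initech
1    187    402  Soylent
add column stock_plus_3 = t['stock'] + 3:
   price  stock supplier  stock_plus_3
6    193    421  Initech           424
1    187    402  Soylent           405

424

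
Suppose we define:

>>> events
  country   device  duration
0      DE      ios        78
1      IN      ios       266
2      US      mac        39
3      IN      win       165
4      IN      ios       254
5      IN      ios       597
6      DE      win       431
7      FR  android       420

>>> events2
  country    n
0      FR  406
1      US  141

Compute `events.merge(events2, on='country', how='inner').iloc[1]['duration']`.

420

merge on 'country' (how='inner') → 2 rows:
  country   device  duration    n
0      US      mac        39  141
1      FR  android       420  406
Taking the value at position 1, column 'duration' gives 420.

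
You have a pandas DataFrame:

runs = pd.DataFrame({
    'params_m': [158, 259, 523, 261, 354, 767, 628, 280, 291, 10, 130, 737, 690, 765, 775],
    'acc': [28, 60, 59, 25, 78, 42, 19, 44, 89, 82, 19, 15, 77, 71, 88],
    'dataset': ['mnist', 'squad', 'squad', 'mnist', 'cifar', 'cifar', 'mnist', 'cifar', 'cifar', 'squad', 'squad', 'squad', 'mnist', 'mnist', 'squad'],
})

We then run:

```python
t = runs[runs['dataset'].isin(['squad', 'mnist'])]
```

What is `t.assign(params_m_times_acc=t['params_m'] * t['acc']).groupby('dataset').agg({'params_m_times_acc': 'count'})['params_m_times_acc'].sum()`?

11

filter rows where dataset in ['squad', 'mnist']:
    params_m  acc dataset
0        158   28   mnist
1        259   60   squad
2        523   59   squad
3        261   25   mnist
6        628   19   mnist
9         10   82   squad
10       130   19   squad
11       737   15   squad
12       690   77   mnist
13       765   71   mnist
14       775   88   squad
add column params_m_times_acc = t['params_m'] * t['acc']:
    params_m  acc dataset  params_m_times_acc
0        158   28   mnist                4424
1        259   60   squad               15540
2        523   59   squad               30857
3        261   25   mnist                6525
6        628   19   mnist               11932
9         10   82   squad                 820
10       130   19   squad                2470
11       737   15   squad               11055
12       690   77   mnist               53130
13       765   71   mnist               54315
14       775   88   squad               68200
group by dataset, count of params_m_times_acc:
         params_m_times_acc
dataset                    
mnist                     5
squad                     6
Then the sum of column 'params_m_times_acc': 11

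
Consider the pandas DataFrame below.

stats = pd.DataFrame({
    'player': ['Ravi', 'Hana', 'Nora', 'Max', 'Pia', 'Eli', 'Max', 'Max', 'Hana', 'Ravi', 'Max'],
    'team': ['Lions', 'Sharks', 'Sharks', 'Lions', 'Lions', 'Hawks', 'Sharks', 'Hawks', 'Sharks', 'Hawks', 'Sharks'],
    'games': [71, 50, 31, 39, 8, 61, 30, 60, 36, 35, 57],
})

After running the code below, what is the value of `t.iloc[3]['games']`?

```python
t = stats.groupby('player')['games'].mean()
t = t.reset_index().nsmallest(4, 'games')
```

group by player, mean of games:
player
Eli     61.0
Hana    43.0
Max     46.5
Nora    31.0
Pia      8.0
Ravi    53.0
Name: games, dtype: float64
reset_index():
  player  games
0    Eli   61.0
1   Hana   43.0
2    Max   46.5
3   Nora   31.0
4    Pia    8.0
5   Ravi   53.0
take 4 rows with smallest games:
  player  games
4    Pia    8.0
3   Nora   31.0
1   Hana   43.0
2    Max   46.5
Reading off the value at position 3, column 'games', we get 46.5.

46.5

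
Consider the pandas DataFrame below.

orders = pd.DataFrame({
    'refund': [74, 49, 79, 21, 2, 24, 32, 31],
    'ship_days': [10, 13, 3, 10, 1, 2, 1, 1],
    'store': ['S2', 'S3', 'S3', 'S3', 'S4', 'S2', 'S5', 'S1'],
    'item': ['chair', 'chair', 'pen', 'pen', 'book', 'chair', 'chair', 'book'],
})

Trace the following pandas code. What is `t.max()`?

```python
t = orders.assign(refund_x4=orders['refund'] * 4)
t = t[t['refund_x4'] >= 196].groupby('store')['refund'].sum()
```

add column refund_x4 = orders['refund'] * 4:
   refund  ship_days store   item  refund_x4
0      74         10    S2  chair        296
1      49         13    S3  chair        196
2      79          3    S3    pen        316
3      21         10    S3    pen         84
4       2          1    S4   book          8
5      24          2    S2  chair         96
6      32          1    S5  chair        128
7      31          1    S1   book        124
filter rows where refund_x4 >= 196:
   refund  ship_days store   item  refund_x4
0      74         10    S2  chair        296
1      49         13    S3  chair        196
2      79          3    S3    pen        316
group by store, sum of refund:
store
S2     74
S3    128
Name: refund, dtype: int64
max of the resulting series → 128

128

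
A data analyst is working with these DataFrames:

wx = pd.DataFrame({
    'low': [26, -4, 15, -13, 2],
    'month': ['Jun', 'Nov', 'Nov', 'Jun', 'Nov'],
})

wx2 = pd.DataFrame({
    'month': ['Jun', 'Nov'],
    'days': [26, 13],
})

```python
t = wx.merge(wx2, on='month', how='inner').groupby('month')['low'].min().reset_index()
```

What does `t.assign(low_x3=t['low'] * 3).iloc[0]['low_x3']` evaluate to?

-39

merge on 'month' (how='inner') → 5 rows:
   low month  days
0   26   Jun    26
1   -4   Nov    13
2   15   Nov    13
3  -13   Jun    26
4    2   Nov    13
group by month, min of low:
month
Jun   -13
Nov    -4
Name: low, dtype: int64
reset_index():
  month  low
0   Jun  -13
1   Nov   -4
add column low_x3 = t['low'] * 3:
  month  low  low_x3
0   Jun  -13     -39
1   Nov   -4     -12
Reading off the value at position 0, column 'low_x3', we get -39.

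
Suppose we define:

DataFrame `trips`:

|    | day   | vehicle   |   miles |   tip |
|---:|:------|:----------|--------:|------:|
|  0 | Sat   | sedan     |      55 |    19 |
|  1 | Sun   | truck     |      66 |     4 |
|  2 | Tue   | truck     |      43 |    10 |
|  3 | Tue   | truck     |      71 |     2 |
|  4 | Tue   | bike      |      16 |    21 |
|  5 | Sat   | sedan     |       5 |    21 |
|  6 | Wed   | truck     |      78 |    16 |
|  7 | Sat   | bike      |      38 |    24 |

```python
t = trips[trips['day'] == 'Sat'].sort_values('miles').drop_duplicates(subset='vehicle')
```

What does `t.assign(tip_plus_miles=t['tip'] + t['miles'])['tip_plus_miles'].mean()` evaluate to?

filter rows where day == 'Sat':
   day vehicle  miles  tip
0  Sat   sedan     55   19
5  Sat   sedan      5   21
7  Sat    bike     38   24
sort by miles:
   day vehicle  miles  tip
5  Sat   sedan      5   21
7  Sat    bike     38   24
0  Sat   sedan     55   19
drop duplicate vehicle (keep=first):
   day vehicle  miles  tip
5  Sat   sedan      5   21
7  Sat    bike     38   24
add column tip_plus_miles = t['tip'] + t['miles']:
   day vehicle  miles  tip  tip_plus_miles
5  Sat   sedan      5   21              26
7  Sat    bike     38   24              62
So mean() = 44.0.

44.0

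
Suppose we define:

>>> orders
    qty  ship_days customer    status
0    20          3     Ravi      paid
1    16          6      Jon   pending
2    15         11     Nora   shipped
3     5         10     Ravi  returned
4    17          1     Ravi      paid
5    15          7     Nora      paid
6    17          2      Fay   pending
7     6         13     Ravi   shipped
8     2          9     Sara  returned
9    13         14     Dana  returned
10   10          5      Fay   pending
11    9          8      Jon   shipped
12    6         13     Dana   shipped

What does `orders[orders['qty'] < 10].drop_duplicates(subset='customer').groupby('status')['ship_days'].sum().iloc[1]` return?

21

filter rows where qty < 10:
    qty  ship_days customer    status
3     5         10     Ravi  returned
7     6         13     Ravi   shipped
8     2          9     Sara  returned
11    9          8      Jon   shipped
12    6         13     Dana   shipped
drop duplicate customer (keep=first):
    qty  ship_days customer    status
3     5         10     Ravi  returned
8     2          9     Sara  returned
11    9          8      Jon   shipped
12    6         13     Dana   shipped
group by status, sum of ship_days:
status
returned    19
shipped     21
Name: ship_days, dtype: int64
Taking the value at position 1 gives 21.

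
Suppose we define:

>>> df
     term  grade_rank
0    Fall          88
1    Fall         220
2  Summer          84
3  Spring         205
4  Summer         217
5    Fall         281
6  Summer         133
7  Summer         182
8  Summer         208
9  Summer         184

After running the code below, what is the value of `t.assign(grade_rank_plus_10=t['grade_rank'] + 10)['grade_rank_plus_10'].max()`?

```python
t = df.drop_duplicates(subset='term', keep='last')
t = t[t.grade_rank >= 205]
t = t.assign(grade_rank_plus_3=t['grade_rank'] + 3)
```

drop duplicate term (keep=last):
     term  grade_rank
3  Spring         205
5    Fall         281
9  Summer         184
filter rows where grade_rank >= 205:
     term  grade_rank
3  Spring         205
5    Fall         281
add column grade_rank_plus_3 = t['grade_rank'] + 3:
     term  grade_rank  grade_rank_plus_3
3  Spring         205                208
5    Fall         281                284
add column grade_rank_plus_10 = t['grade_rank'] + 10:
     term  grade_rank  grade_rank_plus_3  grade_rank_plus_10
3  Spring         205                208                 215
5    Fall         281                284                 291
The max of column 'grade_rank_plus_10' is 291.

291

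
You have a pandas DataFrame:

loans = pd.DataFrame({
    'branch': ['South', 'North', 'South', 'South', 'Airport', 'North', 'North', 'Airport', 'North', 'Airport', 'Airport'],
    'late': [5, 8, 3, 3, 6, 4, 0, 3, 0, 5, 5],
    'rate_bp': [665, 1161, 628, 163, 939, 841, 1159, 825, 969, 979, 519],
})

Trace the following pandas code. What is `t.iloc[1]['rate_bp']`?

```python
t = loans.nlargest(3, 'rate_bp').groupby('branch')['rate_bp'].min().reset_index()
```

take 3 rows with largest rate_bp:
    branch  late  rate_bp
1    North     8     1161
6    North     0     1159
9  Airport     5      979
group by branch, min of rate_bp:
branch
Airport     979
North      1159
Name: rate_bp, dtype: int64
reset_index():
    branch  rate_bp
0  Airport      979
1    North     1159
Taking the value at position 1, column 'rate_bp' gives 1159.

1159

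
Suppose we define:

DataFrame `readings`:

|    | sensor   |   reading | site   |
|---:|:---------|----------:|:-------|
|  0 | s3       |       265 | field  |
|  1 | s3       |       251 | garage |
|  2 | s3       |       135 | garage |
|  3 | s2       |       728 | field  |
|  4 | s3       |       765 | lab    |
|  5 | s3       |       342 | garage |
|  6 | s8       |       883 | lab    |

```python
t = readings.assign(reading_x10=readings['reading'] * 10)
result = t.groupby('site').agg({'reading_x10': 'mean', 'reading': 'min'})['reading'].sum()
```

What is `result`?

add column reading_x10 = readings['reading'] * 10:
  sensor  reading    site  reading_x10
0     s3      265   field         2650
1     s3      251  garage         2510
2     s3      135  garage         1350
3     s2      728   field         7280
4     s3      765     lab         7650
5     s3      342  garage         3420
6     s8      883     lab         8830
group by site: mean(reading_x10), min(reading):
        reading_x10  reading
site                        
field   4965.000000      265
garage  2426.666667      135
lab     8240.000000      765
Hence 1165.

1165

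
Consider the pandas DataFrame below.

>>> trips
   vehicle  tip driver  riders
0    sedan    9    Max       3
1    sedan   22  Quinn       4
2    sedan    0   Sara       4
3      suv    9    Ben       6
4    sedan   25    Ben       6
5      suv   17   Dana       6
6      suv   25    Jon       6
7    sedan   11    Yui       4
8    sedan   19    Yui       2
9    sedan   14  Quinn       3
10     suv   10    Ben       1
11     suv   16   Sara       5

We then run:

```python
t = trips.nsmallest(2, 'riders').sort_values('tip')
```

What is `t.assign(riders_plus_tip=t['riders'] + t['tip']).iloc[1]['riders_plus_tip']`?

21

take 2 rows with smallest riders:
   vehicle  tip driver  riders
10     suv   10    Ben       1
8    sedan   19    Yui       2
sort by tip:
   vehicle  tip driver  riders
10     suv   10    Ben       1
8    sedan   19    Yui       2
add column riders_plus_tip = t['riders'] + t['tip']:
   vehicle  tip driver  riders  riders_plus_tip
10     suv   10    Ben       1               11
8    sedan   19    Yui       2               21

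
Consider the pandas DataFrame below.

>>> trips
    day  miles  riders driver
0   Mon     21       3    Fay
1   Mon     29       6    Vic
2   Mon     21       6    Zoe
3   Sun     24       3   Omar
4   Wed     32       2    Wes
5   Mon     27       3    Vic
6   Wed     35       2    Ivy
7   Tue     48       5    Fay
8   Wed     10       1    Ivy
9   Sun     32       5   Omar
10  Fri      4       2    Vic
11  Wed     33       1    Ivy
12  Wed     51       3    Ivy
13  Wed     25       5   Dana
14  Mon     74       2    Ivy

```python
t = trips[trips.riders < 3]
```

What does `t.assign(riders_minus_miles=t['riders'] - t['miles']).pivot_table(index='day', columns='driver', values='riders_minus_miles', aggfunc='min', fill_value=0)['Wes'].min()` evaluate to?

filter rows where riders < 3:
    day  miles  riders driver
4   Wed     32       2    Wes
6   Wed     35       2    Ivy
8   Wed     10       1    Ivy
10  Fri      4       2    Vic
11  Wed     33       1    Ivy
14  Mon     74       2    Ivy
add column riders_minus_miles = t['riders'] - t['miles']:
    day  miles  riders driver  riders_minus_miles
4   Wed     32       2    Wes                 -30
6   Wed     35       2    Ivy                 -33
8   Wed     10       1    Ivy                  -9
10  Fri      4       2    Vic                  -2
11  Wed     33       1    Ivy                 -32
14  Mon     74       2    Ivy                 -72
pivot: rows=day, cols=driver, min(riders_minus_miles):
driver  Ivy  Vic  Wes
day                  
Fri       0   -2    0
Mon     -72    0    0
Wed     -33    0  -30
The min of column 'Wes' is -30.

-30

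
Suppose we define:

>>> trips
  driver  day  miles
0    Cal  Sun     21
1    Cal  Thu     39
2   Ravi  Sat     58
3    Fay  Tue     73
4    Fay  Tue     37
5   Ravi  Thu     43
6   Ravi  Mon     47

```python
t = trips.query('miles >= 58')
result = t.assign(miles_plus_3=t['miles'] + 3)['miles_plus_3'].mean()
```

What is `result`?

68.5

filter rows where miles >= 58:
  driver  day  miles
2   Ravi  Sat     58
3    Fay  Tue     73
add column miles_plus_3 = t['miles'] + 3:
  driver  day  miles  miles_plus_3
2   Ravi  Sat     58            61
3    Fay  Tue     73            76
So mean() = 68.5.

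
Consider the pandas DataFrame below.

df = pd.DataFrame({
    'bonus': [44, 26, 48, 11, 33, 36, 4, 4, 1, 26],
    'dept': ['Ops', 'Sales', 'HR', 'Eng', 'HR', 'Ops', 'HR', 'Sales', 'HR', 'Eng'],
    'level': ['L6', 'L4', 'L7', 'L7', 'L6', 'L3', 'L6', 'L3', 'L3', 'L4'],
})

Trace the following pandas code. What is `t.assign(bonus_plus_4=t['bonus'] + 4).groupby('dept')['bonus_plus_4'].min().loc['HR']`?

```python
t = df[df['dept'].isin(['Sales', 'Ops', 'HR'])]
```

5

filter rows where dept in ['Sales', 'Ops', 'HR']:
   bonus   dept level
0     44    Ops    L6
1     26  Sales    L4
2     48     HR    L7
4     33     HR    L6
5     36    Ops    L3
6      4     HR    L6
7      4  Sales    L3
8      1     HR    L3
add column bonus_plus_4 = t['bonus'] + 4:
   bonus   dept level  bonus_plus_4
0     44    Ops    L6            48
1     26  Sales    L4            30
2     48     HR    L7            52
4     33     HR    L6            37
5     36    Ops    L3            40
6      4     HR    L6             8
7      4  Sales    L3             8
8      1     HR    L3             5
group by dept, min of bonus_plus_4:
dept
HR        5
Ops      40
Sales     8
Name: bonus_plus_4, dtype: int64
Reading off the value at index 'HR', we get 5.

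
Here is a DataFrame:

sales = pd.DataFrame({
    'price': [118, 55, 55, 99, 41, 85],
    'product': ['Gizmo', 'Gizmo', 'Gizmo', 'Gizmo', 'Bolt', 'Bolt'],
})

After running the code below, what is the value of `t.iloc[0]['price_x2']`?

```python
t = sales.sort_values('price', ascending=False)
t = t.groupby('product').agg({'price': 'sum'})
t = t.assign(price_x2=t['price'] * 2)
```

sort by price descending:
   price product
0    118   Gizmo
3     99   Gizmo
5     85    Bolt
1     55   Gizmo
2     55   Gizmo
4     41    Bolt
group by product, sum of price:
         price
product       
Bolt       126
Gizmo      327
add column price_x2 = t['price'] * 2:
         price  price_x2
product                 
Bolt       126       252
Gizmo      327       654

252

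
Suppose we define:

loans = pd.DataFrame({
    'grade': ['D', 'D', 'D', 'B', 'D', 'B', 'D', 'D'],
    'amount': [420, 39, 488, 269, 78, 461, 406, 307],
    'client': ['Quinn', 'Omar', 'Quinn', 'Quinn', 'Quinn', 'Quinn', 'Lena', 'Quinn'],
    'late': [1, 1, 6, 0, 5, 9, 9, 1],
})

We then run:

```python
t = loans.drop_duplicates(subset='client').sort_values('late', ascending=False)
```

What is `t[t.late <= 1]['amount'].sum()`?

459

drop duplicate client (keep=first):
  grade  amount client  late
0     D     420  Quinn     1
1     D      39   Omar     1
6     D     406   Lena     9
sort by late descending:
  grade  amount client  late
6     D     406   Lena     9
0     D     420  Quinn     1
1     D      39   Omar     1
filter rows where late <= 1:
  grade  amount client  late
0     D     420  Quinn     1
1     D      39   Omar     1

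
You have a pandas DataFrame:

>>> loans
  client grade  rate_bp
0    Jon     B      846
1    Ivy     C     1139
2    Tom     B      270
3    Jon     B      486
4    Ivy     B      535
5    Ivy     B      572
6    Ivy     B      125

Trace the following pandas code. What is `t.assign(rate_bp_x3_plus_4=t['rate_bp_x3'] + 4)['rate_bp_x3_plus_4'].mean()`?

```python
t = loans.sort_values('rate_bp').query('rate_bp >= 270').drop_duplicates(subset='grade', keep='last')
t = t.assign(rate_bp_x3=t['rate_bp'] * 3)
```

sort by rate_bp:
  client grade  rate_bp
6    Ivy     B      125
2    Tom     B      270
3    Jon     B      486
4    Ivy     B      535
5    Ivy     B      572
0    Jon     B      846
1    Ivy     C     1139
filter rows where rate_bp >= 270:
  client grade  rate_bp
2    Tom     B      270
3    Jon     B      486
4    Ivy     B      535
5    Ivy     B      572
0    Jon     B      846
1    Ivy     C     1139
drop duplicate grade (keep=last):
  client grade  rate_bp
0    Jon     B      846
1    Ivy     C     1139
add column rate_bp_x3 = t['rate_bp'] * 3:
  client grade  rate_bp  rate_bp_x3
0    Jon     B      846        2538
1    Ivy     C     1139        3417
add column rate_bp_x3_plus_4 = t['rate_bp_x3'] + 4:
  client grade  rate_bp  rate_bp_x3  rate_bp_x3_plus_4
0    Jon     B      846        2538               2542
1    Ivy     C     1139        3417               3421
Then the mean of column 'rate_bp_x3_plus_4': 2981.5

2981.5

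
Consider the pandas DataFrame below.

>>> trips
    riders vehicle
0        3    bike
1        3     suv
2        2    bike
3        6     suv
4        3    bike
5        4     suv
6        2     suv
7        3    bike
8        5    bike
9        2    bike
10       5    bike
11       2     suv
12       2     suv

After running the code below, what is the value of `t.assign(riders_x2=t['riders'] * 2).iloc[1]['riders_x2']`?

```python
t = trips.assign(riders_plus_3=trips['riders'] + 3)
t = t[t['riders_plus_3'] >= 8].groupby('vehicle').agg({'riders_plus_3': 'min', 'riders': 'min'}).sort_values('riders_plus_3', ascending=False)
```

add column riders_plus_3 = trips['riders'] + 3:
    riders vehicle  riders_plus_3
0        3    bike              6
1        3     suv              6
2        2    bike              5
3        6     suv              9
4        3    bike              6
5        4     suv              7
6        2     suv              5
7        3    bike              6
8        5    bike              8
9        2    bike              5
10       5    bike              8
11       2     suv              5
12       2     suv              5
filter rows where riders_plus_3 >= 8:
    riders vehicle  riders_plus_3
3        6     suv              9
8        5    bike              8
10       5    bike              8
group by vehicle: min(riders_plus_3), min(riders):
         riders_plus_3  riders
vehicle                       
bike                 8       5
suv                  9       6
sort by riders_plus_3 descending:
         riders_plus_3  riders
vehicle                       
suv                  9       6
bike                 8       5
add column riders_x2 = t['riders'] * 2:
         riders_plus_3  riders  riders_x2
vehicle                                  
suv                  9       6         12
bike                 8       5         10

10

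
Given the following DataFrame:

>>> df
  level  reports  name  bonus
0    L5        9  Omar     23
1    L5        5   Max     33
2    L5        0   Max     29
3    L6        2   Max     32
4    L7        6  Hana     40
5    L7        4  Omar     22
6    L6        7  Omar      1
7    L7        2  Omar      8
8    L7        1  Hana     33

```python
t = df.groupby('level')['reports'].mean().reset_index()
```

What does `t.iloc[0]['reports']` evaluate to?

4.66666666667

group by level, mean of reports:
level
L5    4.666667
L6    4.500000
L7    3.250000
Name: reports, dtype: float64
reset_index():
  level   reports
0    L5  4.666667
1    L6  4.500000
2    L7  3.250000
value at position 0, column 'reports' → 4.66666666667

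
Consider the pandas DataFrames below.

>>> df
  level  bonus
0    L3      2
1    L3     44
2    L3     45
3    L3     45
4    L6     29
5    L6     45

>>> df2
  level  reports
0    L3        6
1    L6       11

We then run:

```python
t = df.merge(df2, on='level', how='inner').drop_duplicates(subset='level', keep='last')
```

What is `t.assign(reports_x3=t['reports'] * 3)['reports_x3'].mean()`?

25.5

merge on 'level' (how='inner') → 6 rows:
  level  bonus  reports
0    L3      2        6
1    L3     44        6
2    L3     45        6
3    L3     45        6
4    L6     29       11
5    L6     45       11
drop duplicate level (keep=last):
  level  bonus  reports
3    L3     45        6
5    L6     45       11
add column reports_x3 = t['reports'] * 3:
  level  bonus  reports  reports_x3
3    L3     45        6          18
5    L6     45       11          33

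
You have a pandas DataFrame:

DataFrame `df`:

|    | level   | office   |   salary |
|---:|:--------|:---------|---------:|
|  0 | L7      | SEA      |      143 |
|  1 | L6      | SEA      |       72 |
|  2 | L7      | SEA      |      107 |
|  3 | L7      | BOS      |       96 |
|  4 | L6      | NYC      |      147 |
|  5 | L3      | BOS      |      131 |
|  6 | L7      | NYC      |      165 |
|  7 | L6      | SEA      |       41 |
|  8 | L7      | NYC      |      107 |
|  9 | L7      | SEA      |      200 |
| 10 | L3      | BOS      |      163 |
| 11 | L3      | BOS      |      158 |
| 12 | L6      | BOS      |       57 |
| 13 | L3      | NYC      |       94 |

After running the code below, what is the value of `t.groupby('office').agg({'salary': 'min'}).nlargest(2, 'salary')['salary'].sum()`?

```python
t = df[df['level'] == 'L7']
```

filter rows where level == 'L7':
  level office  salary
0    L7    SEA     143
2    L7    SEA     107
3    L7    BOS      96
6    L7    NYC     165
8    L7    NYC     107
9    L7    SEA     200
group by office, min of salary:
        salary
office        
BOS         96
NYC        107
SEA        107
take 2 rows with largest salary:
        salary
office        
NYC        107
SEA        107
Then the sum of column 'salary': 214

214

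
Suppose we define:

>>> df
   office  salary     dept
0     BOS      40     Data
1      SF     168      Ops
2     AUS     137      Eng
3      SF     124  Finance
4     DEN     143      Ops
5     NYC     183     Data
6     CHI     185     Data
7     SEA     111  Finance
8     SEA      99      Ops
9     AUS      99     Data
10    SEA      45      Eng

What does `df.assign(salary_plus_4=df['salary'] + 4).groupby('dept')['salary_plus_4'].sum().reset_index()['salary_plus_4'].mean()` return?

add column salary_plus_4 = df['salary'] + 4:
   office  salary     dept  salary_plus_4
0     BOS      40     Data             44
1      SF     168      Ops            172
2     AUS     137      Eng            141
3      SF     124  Finance            128
4     DEN     143      Ops            147
5     NYC     183     Data            187
6     CHI     185     Data            189
7     SEA     111  Finance            115
8     SEA      99      Ops            103
9     AUS      99     Data            103
10    SEA      45      Eng             49
group by dept, sum of salary_plus_4:
dept
Data       523
Eng        190
Finance    243
Ops        422
Name: salary_plus_4, dtype: int64
reset_index():
      dept  salary_plus_4
0     Data            523
1      Eng            190
2  Finance            243
3      Ops            422

344.5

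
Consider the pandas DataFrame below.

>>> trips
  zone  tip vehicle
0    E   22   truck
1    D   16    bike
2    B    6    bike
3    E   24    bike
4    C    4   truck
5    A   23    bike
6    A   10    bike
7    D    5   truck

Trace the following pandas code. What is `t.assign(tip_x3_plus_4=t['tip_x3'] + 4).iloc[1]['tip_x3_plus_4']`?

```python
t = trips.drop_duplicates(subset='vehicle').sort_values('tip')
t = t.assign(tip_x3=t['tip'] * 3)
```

drop duplicate vehicle (keep=first):
  zone  tip vehicle
0    E   22   truck
1    D   16    bike
sort by tip:
  zone  tip vehicle
1    D   16    bike
0    E   22   truck
add column tip_x3 = t['tip'] * 3:
  zone  tip vehicle  tip_x3
1    D   16    bike      48
0    E   22   truck      66
add column tip_x3_plus_4 = t['tip_x3'] + 4:
  zone  tip vehicle  tip_x3  tip_x3_plus_4
1    D   16    bike      48             52
0    E   22   truck      66             70
The value at position 1, column 'tip_x3_plus_4' is 70.

70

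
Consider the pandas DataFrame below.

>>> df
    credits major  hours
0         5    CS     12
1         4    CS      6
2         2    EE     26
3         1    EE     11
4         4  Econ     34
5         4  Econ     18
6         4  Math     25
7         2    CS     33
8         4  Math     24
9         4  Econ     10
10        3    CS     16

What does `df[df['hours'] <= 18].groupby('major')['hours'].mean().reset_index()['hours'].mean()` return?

filter rows where hours <= 18:
    credits major  hours
0         5    CS     12
1         4    CS      6
3         1    EE     11
5         4  Econ     18
9         4  Econ     10
10        3    CS     16
group by major, mean of hours:
major
CS      11.333333
EE      11.000000
Econ    14.000000
Name: hours, dtype: float64
reset_index():
  major      hours
0    CS  11.333333
1    EE  11.000000
2  Econ  14.000000

12.1111111111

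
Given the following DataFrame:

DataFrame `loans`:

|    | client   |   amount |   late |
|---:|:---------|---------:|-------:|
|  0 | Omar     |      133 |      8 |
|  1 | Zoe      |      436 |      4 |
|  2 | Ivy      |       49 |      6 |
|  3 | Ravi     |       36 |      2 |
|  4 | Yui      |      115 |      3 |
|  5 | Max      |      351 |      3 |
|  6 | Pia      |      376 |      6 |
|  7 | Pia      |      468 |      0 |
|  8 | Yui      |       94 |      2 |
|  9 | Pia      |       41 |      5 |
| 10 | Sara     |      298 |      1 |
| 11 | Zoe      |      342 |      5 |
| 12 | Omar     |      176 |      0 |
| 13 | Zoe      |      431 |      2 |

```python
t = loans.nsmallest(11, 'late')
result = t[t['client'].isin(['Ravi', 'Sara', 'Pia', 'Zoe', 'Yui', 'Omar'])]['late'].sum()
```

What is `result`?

24

take 11 rows with smallest late:
   client  amount  late
7     Pia     468     0
12   Omar     176     0
10   Sara     298     1
3    Ravi      36     2
8     Yui      94     2
13    Zoe     431     2
4     Yui     115     3
5     Max     351     3
1     Zoe     436     4
9     Pia      41     5
11    Zoe     342     5
filter rows where client in ['Ravi', 'Sara', 'Pia', 'Zoe', 'Yui', 'Omar']:
   client  amount  late
7     Pia     468     0
12   Omar     176     0
10   Sara     298     1
3    Ravi      36     2
8     Yui      94     2
13    Zoe     431     2
4     Yui     115     3
1     Zoe     436     4
9     Pia      41     5
11    Zoe     342     5
Taking the sum of column 'late' gives 24.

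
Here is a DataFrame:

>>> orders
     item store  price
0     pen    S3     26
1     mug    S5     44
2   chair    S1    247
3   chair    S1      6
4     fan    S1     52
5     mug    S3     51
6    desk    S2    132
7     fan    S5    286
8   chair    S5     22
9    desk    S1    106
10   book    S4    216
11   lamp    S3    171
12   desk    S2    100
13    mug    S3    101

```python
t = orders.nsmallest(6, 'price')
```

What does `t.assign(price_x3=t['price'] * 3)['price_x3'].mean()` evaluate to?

100.5

take 6 rows with smallest price:
    item store  price
3  chair    S1      6
8  chair    S5     22
0    pen    S3     26
1    mug    S5     44
5    mug    S3     51
4    fan    S1     52
add column price_x3 = t['price'] * 3:
    item store  price  price_x3
3  chair    S1      6        18
8  chair    S5     22        66
0    pen    S3     26        78
1    mug    S5     44       132
5    mug    S3     51       153
4    fan    S1     52       156
Hence 100.5.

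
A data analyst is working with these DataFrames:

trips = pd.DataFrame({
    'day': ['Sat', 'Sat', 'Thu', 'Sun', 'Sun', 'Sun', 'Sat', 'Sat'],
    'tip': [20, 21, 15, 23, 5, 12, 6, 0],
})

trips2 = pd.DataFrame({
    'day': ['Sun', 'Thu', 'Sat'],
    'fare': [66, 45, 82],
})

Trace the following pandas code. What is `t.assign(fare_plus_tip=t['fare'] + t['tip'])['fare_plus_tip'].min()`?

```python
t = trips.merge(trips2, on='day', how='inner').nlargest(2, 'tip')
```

89

merge on 'day' (how='inner') → 8 rows:
   day  tip  fare
0  Sat   20    82
1  Sat   21    82
2  Thu   15    45
3  Sun   23    66
4  Sun    5    66
5  Sun   12    66
6  Sat    6    82
7  Sat    0    82
take 2 rows with largest tip:
   day  tip  fare
3  Sun   23    66
1  Sat   21    82
add column fare_plus_tip = t['fare'] + t['tip']:
   day  tip  fare  fare_plus_tip
3  Sun   23    66             89
1  Sat   21    82            103
Hence 89.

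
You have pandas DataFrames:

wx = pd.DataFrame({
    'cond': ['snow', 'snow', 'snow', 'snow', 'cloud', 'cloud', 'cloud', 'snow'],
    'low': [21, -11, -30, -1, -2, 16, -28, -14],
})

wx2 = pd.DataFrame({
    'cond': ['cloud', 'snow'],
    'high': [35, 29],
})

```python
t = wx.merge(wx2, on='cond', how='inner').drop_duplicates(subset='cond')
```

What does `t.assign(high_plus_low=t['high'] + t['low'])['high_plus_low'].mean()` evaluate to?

41.5

merge on 'cond' (how='inner') → 8 rows:
    cond  low  high
0   snow   21    29
1   snow  -11    29
2   snow  -30    29
3   snow   -1    29
4  cloud   -2    35
5  cloud   16    35
6  cloud  -28    35
7   snow  -14    29
drop duplicate cond (keep=first):
    cond  low  high
0   snow   21    29
4  cloud   -2    35
add column high_plus_low = t['high'] + t['low']:
    cond  low  high  high_plus_low
0   snow   21    29             50
4  cloud   -2    35             33
Reading off the mean of column 'high_plus_low', we get 41.5.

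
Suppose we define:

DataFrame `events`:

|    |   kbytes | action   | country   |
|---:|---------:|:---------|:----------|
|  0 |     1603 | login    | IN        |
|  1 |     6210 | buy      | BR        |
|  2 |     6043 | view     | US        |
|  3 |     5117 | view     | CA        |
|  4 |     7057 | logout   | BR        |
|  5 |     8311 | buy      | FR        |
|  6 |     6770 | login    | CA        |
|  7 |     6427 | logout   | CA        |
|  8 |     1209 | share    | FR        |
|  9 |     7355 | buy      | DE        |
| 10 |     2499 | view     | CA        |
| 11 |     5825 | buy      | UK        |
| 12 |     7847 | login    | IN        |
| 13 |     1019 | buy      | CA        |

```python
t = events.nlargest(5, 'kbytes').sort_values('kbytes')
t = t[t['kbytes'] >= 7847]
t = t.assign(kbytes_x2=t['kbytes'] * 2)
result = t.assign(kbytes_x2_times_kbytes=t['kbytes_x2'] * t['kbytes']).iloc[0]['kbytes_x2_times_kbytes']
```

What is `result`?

123150818

take 5 rows with largest kbytes:
    kbytes  action country
5     8311     buy      FR
12    7847   login      IN
9     7355     buy      DE
4     7057  logout      BR
6     6770   login      CA
sort by kbytes:
    kbytes  action country
6     6770   login      CA
4     7057  logout      BR
9     7355     buy      DE
12    7847   login      IN
5     8311     buy      FR
filter rows where kbytes >= 7847:
    kbytes action country
12    7847  login      IN
5     8311    buy      FR
add column kbytes_x2 = t['kbytes'] * 2:
    kbytes action country  kbytes_x2
12    7847  login      IN      15694
5     8311    buy      FR      16622
add column kbytes_x2_times_kbytes = t['kbytes_x2'] * t['kbytes']:
    kbytes action country  kbytes_x2  kbytes_x2_times_kbytes
12    7847  login      IN      15694               123150818
5     8311    buy      FR      16622               138145442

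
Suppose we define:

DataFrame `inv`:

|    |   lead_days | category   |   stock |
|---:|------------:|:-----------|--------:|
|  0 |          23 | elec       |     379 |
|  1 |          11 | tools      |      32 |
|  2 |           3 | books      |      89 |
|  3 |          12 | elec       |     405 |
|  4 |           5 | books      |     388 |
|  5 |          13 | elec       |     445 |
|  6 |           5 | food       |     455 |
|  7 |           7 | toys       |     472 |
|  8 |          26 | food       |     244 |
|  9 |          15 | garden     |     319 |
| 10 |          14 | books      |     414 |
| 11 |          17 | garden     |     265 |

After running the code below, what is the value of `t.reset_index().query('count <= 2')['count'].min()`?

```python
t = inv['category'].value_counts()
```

1

value_counts of category:
category
elec      3
books     3
food      2
garden    2
tools     1
toys      1
Name: count, dtype: int64
reset_index():
  category  count
0     elec      3
1    books      3
2     food      2
3   garden      2
4    tools      1
5     toys      1
filter rows where count <= 2:
  category  count
2     food      2
3   garden      2
4    tools      1
5     toys      1
Reading off the min of column 'count', we get 1.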